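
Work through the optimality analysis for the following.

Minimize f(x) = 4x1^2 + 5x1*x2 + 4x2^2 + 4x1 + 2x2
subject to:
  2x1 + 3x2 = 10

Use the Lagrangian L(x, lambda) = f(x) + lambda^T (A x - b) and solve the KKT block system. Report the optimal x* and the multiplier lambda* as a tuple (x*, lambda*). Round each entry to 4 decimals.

Form the Lagrangian:
  L(x, lambda) = (1/2) x^T Q x + c^T x + lambda^T (A x - b)
Stationarity (grad_x L = 0): Q x + c + A^T lambda = 0.
Primal feasibility: A x = b.

This gives the KKT block system:
  [ Q   A^T ] [ x     ]   [-c ]
  [ A    0  ] [ lambda ] = [ b ]

Solving the linear system:
  x*      = (-0.3182, 3.5455)
  lambda* = (-9.5909)
  f(x*)   = 50.8636

x* = (-0.3182, 3.5455), lambda* = (-9.5909)


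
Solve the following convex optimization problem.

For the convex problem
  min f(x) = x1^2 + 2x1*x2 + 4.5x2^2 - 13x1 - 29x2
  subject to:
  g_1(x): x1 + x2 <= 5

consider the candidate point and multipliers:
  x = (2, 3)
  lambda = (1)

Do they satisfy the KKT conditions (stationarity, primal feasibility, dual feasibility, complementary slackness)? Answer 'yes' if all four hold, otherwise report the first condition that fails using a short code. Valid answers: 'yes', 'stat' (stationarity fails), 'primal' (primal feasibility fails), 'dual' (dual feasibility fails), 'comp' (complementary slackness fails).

Gradient of f: grad f(x) = Q x + c = (-3, 2)
Constraint values g_i(x) = a_i^T x - b_i:
  g_1((2, 3)) = 0
Stationarity residual: grad f(x) + sum_i lambda_i a_i = (-2, 3)
  -> stationarity FAILS
Primal feasibility (all g_i <= 0): OK
Dual feasibility (all lambda_i >= 0): OK
Complementary slackness (lambda_i * g_i(x) = 0 for all i): OK

Verdict: the first failing condition is stationarity -> stat.

stat


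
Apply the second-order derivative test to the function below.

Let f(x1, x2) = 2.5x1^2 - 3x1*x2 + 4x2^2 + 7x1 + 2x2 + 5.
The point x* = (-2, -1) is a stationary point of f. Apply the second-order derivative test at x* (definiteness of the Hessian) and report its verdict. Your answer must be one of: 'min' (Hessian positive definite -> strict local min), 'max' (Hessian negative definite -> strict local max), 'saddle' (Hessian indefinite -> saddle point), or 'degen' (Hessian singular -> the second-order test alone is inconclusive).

Compute the Hessian H = grad^2 f:
  H = [[5, -3], [-3, 8]]
Verify stationarity: grad f(x*) = H x* + g = (0, 0).
Eigenvalues of H: 3.1459, 9.8541.
Both eigenvalues > 0, so H is positive definite -> x* is a strict local min.

min


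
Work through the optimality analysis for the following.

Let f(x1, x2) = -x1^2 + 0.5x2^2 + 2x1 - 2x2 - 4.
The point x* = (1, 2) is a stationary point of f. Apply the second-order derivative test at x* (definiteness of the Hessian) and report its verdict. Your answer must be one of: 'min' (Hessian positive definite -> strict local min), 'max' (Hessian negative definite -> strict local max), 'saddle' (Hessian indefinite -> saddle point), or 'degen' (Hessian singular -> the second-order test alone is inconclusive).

Compute the Hessian H = grad^2 f:
  H = [[-2, 0], [0, 1]]
Verify stationarity: grad f(x*) = H x* + g = (0, 0).
Eigenvalues of H: -2, 1.
Eigenvalues have mixed signs, so H is indefinite -> x* is a saddle point.

saddle


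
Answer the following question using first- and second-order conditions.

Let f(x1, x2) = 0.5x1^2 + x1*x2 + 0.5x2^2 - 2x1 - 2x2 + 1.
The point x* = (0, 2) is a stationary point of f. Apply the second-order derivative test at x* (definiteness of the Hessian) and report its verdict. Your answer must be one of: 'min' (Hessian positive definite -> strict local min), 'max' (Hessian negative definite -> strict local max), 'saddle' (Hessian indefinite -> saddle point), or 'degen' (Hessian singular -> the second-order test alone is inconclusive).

Compute the Hessian H = grad^2 f:
  H = [[1, 1], [1, 1]]
Verify stationarity: grad f(x*) = H x* + g = (0, 0).
Eigenvalues of H: 0, 2.
H has a zero eigenvalue (singular; positive semidefinite but not definite), so H is neither positive definite, negative definite, nor indefinite. The second-order test alone is inconclusive -> degen.
(Indeed, f is constant along the null direction of H through x*, so x* is not a strict local extremum.)

degen


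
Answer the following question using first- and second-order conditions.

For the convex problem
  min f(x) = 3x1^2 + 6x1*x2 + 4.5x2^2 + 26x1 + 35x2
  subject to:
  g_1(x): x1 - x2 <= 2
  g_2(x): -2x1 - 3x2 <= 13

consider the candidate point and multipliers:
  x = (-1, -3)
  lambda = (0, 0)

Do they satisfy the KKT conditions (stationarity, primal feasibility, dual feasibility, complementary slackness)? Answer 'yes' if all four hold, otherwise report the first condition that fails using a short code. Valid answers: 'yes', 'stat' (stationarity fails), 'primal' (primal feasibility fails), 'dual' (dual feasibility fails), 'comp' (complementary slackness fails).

Gradient of f: grad f(x) = Q x + c = (2, 2)
Constraint values g_i(x) = a_i^T x - b_i:
  g_1((-1, -3)) = 0
  g_2((-1, -3)) = -2
Stationarity residual: grad f(x) + sum_i lambda_i a_i = (2, 2)
  -> stationarity FAILS
Primal feasibility (all g_i <= 0): OK
Dual feasibility (all lambda_i >= 0): OK
Complementary slackness (lambda_i * g_i(x) = 0 for all i): OK

Verdict: the first failing condition is stationarity -> stat.

stat


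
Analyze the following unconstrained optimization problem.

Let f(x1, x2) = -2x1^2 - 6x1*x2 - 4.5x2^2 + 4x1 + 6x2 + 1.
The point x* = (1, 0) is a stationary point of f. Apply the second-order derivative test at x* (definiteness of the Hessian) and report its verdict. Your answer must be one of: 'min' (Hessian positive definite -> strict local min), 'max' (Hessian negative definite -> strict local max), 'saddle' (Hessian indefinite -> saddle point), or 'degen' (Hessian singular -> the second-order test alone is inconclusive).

Compute the Hessian H = grad^2 f:
  H = [[-4, -6], [-6, -9]]
Verify stationarity: grad f(x*) = H x* + g = (0, 0).
Eigenvalues of H: -13, 0.
H has a zero eigenvalue (singular; negative semidefinite but not definite), so H is neither positive definite, negative definite, nor indefinite. The second-order test alone is inconclusive -> degen.
(Indeed, f is constant along the null direction of H through x*, so x* is not a strict local extremum.)

degen


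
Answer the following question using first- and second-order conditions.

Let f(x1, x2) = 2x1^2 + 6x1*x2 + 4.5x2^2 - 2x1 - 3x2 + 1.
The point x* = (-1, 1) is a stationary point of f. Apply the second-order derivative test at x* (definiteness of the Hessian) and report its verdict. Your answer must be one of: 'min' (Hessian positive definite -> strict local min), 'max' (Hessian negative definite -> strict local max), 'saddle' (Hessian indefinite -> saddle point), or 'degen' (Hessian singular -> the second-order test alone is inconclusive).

Compute the Hessian H = grad^2 f:
  H = [[4, 6], [6, 9]]
Verify stationarity: grad f(x*) = H x* + g = (0, 0).
Eigenvalues of H: 0, 13.
H has a zero eigenvalue (singular; positive semidefinite but not definite), so H is neither positive definite, negative definite, nor indefinite. The second-order test alone is inconclusive -> degen.
(Indeed, f is constant along the null direction of H through x*, so x* is not a strict local extremum.)

degen


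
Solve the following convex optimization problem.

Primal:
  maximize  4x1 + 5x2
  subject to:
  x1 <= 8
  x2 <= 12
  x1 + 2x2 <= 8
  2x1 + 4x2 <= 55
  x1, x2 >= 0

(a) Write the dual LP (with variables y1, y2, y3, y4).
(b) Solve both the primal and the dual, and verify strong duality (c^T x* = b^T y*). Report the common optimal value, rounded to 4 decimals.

The standard primal-dual pair for 'max c^T x s.t. A x <= b, x >= 0' is:
  Dual:  min b^T y  s.t.  A^T y >= c,  y >= 0.

So the dual LP is:
  minimize  8y1 + 12y2 + 8y3 + 55y4
  subject to:
    y1 + y3 + 2y4 >= 4
    y2 + 2y3 + 4y4 >= 5
    y1, y2, y3, y4 >= 0

Solving the primal: x* = (8, 0).
  primal value c^T x* = 32.
Solving the dual: y* = (1.5, 0, 2.5, 0).
  dual value b^T y* = 32.
Strong duality: c^T x* = b^T y*. Confirmed.

32


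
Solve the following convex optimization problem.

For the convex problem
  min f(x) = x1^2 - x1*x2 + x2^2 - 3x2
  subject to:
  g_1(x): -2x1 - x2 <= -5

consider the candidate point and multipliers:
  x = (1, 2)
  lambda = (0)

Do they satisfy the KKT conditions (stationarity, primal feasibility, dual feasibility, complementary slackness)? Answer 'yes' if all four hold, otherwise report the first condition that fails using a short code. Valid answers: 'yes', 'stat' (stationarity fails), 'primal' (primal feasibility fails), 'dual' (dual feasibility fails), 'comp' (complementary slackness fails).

Gradient of f: grad f(x) = Q x + c = (0, 0)
Constraint values g_i(x) = a_i^T x - b_i:
  g_1((1, 2)) = 1
Stationarity residual: grad f(x) + sum_i lambda_i a_i = (0, 0)
  -> stationarity OK
Primal feasibility (all g_i <= 0): FAILS
Dual feasibility (all lambda_i >= 0): OK
Complementary slackness (lambda_i * g_i(x) = 0 for all i): OK

Verdict: the first failing condition is primal_feasibility -> primal.

primal


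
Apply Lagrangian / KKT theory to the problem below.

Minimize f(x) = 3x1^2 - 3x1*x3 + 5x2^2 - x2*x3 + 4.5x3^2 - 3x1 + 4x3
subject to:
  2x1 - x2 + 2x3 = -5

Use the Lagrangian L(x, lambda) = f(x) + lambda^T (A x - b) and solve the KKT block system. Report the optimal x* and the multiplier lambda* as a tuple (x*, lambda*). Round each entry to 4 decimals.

Form the Lagrangian:
  L(x, lambda) = (1/2) x^T Q x + c^T x + lambda^T (A x - b)
Stationarity (grad_x L = 0): Q x + c + A^T lambda = 0.
Primal feasibility: A x = b.

This gives the KKT block system:
  [ Q   A^T ] [ x     ]   [-c ]
  [ A    0  ] [ lambda ] = [ b ]

Solving the linear system:
  x*      = (-1.0651, 0.1266, -1.3716)
  lambda* = (2.6379)
  f(x*)   = 5.4491

x* = (-1.0651, 0.1266, -1.3716), lambda* = (2.6379)


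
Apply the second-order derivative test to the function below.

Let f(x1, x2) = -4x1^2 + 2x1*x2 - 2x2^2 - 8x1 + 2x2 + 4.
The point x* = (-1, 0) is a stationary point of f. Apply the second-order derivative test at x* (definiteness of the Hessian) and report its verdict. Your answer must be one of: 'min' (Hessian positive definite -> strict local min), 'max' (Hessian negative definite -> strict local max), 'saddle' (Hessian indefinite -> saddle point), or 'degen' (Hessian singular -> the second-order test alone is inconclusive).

Compute the Hessian H = grad^2 f:
  H = [[-8, 2], [2, -4]]
Verify stationarity: grad f(x*) = H x* + g = (0, 0).
Eigenvalues of H: -8.8284, -3.1716.
Both eigenvalues < 0, so H is negative definite -> x* is a strict local max.

max


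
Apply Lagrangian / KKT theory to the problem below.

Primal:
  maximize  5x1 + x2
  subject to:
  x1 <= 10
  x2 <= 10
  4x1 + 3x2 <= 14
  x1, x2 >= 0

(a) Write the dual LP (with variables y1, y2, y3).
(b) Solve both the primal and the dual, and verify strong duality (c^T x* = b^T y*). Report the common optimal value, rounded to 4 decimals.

The standard primal-dual pair for 'max c^T x s.t. A x <= b, x >= 0' is:
  Dual:  min b^T y  s.t.  A^T y >= c,  y >= 0.

So the dual LP is:
  minimize  10y1 + 10y2 + 14y3
  subject to:
    y1 + 4y3 >= 5
    y2 + 3y3 >= 1
    y1, y2, y3 >= 0

Solving the primal: x* = (3.5, 0).
  primal value c^T x* = 17.5.
Solving the dual: y* = (0, 0, 1.25).
  dual value b^T y* = 17.5.
Strong duality: c^T x* = b^T y*. Confirmed.

17.5


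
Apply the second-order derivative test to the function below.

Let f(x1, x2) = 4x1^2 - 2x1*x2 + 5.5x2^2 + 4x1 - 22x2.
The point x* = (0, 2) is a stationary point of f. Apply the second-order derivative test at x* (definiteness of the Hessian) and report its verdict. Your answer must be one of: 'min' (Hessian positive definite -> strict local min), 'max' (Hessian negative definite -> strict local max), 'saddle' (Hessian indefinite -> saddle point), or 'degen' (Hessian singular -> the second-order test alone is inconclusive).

Compute the Hessian H = grad^2 f:
  H = [[8, -2], [-2, 11]]
Verify stationarity: grad f(x*) = H x* + g = (0, 0).
Eigenvalues of H: 7, 12.
Both eigenvalues > 0, so H is positive definite -> x* is a strict local min.

min


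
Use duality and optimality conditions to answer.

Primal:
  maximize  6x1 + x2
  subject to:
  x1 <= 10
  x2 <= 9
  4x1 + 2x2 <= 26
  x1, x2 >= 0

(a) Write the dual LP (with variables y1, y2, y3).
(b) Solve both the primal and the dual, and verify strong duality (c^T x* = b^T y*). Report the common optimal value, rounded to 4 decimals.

The standard primal-dual pair for 'max c^T x s.t. A x <= b, x >= 0' is:
  Dual:  min b^T y  s.t.  A^T y >= c,  y >= 0.

So the dual LP is:
  minimize  10y1 + 9y2 + 26y3
  subject to:
    y1 + 4y3 >= 6
    y2 + 2y3 >= 1
    y1, y2, y3 >= 0

Solving the primal: x* = (6.5, 0).
  primal value c^T x* = 39.
Solving the dual: y* = (0, 0, 1.5).
  dual value b^T y* = 39.
Strong duality: c^T x* = b^T y*. Confirmed.

39


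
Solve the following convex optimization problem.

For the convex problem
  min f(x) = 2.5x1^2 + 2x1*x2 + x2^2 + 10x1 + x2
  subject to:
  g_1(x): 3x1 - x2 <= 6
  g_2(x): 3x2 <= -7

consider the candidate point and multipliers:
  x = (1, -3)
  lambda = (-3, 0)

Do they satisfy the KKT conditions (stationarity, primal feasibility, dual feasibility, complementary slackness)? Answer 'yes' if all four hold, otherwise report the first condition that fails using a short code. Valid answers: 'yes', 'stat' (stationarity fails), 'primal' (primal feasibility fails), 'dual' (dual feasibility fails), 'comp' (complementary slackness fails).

Gradient of f: grad f(x) = Q x + c = (9, -3)
Constraint values g_i(x) = a_i^T x - b_i:
  g_1((1, -3)) = 0
  g_2((1, -3)) = -2
Stationarity residual: grad f(x) + sum_i lambda_i a_i = (0, 0)
  -> stationarity OK
Primal feasibility (all g_i <= 0): OK
Dual feasibility (all lambda_i >= 0): FAILS
Complementary slackness (lambda_i * g_i(x) = 0 for all i): OK

Verdict: the first failing condition is dual_feasibility -> dual.

dual


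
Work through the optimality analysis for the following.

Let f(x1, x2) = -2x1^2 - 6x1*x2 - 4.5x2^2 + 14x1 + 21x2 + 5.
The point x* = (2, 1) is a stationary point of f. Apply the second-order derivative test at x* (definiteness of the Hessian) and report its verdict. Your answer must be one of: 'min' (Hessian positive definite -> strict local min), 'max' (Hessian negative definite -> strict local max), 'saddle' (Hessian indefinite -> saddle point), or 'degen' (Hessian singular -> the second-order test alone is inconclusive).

Compute the Hessian H = grad^2 f:
  H = [[-4, -6], [-6, -9]]
Verify stationarity: grad f(x*) = H x* + g = (0, 0).
Eigenvalues of H: -13, 0.
H has a zero eigenvalue (singular; negative semidefinite but not definite), so H is neither positive definite, negative definite, nor indefinite. The second-order test alone is inconclusive -> degen.
(Indeed, f is constant along the null direction of H through x*, so x* is not a strict local extremum.)

degen


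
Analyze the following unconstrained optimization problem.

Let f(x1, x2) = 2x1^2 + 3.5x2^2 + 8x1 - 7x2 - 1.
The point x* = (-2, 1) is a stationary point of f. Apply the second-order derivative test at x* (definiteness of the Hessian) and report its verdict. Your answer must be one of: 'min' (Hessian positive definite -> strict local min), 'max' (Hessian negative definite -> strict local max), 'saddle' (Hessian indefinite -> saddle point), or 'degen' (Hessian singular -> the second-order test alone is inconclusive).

Compute the Hessian H = grad^2 f:
  H = [[4, 0], [0, 7]]
Verify stationarity: grad f(x*) = H x* + g = (0, 0).
Eigenvalues of H: 4, 7.
Both eigenvalues > 0, so H is positive definite -> x* is a strict local min.

min


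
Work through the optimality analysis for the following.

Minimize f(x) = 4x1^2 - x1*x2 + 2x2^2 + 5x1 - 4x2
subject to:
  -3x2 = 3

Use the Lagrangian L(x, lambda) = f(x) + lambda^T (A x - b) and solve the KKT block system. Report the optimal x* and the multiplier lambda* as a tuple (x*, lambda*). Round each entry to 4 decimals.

Form the Lagrangian:
  L(x, lambda) = (1/2) x^T Q x + c^T x + lambda^T (A x - b)
Stationarity (grad_x L = 0): Q x + c + A^T lambda = 0.
Primal feasibility: A x = b.

This gives the KKT block system:
  [ Q   A^T ] [ x     ]   [-c ]
  [ A    0  ] [ lambda ] = [ b ]

Solving the linear system:
  x*      = (-0.75, -1)
  lambda* = (-2.4167)
  f(x*)   = 3.75

x* = (-0.75, -1), lambda* = (-2.4167)


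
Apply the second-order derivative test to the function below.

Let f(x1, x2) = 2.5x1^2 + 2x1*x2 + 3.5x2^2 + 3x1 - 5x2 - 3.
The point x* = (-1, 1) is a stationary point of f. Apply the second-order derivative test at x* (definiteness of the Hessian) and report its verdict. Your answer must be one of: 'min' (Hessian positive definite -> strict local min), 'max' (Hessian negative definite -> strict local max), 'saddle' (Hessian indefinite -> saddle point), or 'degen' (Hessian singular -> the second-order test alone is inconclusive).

Compute the Hessian H = grad^2 f:
  H = [[5, 2], [2, 7]]
Verify stationarity: grad f(x*) = H x* + g = (0, 0).
Eigenvalues of H: 3.7639, 8.2361.
Both eigenvalues > 0, so H is positive definite -> x* is a strict local min.

min


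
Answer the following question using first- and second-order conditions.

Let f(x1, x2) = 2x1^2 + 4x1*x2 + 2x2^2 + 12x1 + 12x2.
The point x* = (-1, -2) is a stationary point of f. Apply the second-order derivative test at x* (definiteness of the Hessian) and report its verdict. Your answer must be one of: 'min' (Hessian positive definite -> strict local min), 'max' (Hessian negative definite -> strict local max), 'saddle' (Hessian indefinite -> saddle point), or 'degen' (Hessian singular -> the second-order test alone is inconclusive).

Compute the Hessian H = grad^2 f:
  H = [[4, 4], [4, 4]]
Verify stationarity: grad f(x*) = H x* + g = (0, 0).
Eigenvalues of H: 0, 8.
H has a zero eigenvalue (singular; positive semidefinite but not definite), so H is neither positive definite, negative definite, nor indefinite. The second-order test alone is inconclusive -> degen.
(Indeed, f is constant along the null direction of H through x*, so x* is not a strict local extremum.)

degen


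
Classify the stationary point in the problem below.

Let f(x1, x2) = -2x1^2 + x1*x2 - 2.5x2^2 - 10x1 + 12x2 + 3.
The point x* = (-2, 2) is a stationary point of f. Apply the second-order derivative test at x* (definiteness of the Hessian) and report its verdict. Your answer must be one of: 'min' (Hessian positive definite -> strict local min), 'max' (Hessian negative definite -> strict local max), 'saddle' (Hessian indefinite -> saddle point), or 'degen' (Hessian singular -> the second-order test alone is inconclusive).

Compute the Hessian H = grad^2 f:
  H = [[-4, 1], [1, -5]]
Verify stationarity: grad f(x*) = H x* + g = (0, 0).
Eigenvalues of H: -5.618, -3.382.
Both eigenvalues < 0, so H is negative definite -> x* is a strict local max.

max


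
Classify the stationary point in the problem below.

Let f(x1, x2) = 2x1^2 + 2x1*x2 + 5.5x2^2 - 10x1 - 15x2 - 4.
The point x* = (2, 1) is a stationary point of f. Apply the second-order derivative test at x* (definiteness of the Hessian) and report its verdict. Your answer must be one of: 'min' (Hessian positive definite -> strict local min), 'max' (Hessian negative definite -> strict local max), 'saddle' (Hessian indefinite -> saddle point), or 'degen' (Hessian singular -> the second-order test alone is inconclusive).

Compute the Hessian H = grad^2 f:
  H = [[4, 2], [2, 11]]
Verify stationarity: grad f(x*) = H x* + g = (0, 0).
Eigenvalues of H: 3.4689, 11.5311.
Both eigenvalues > 0, so H is positive definite -> x* is a strict local min.

min


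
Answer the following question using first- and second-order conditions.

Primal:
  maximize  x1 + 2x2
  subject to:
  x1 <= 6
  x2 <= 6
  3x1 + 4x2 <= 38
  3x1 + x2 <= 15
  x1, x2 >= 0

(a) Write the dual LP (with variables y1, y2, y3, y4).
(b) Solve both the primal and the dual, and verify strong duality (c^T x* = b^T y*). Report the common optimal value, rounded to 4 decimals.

The standard primal-dual pair for 'max c^T x s.t. A x <= b, x >= 0' is:
  Dual:  min b^T y  s.t.  A^T y >= c,  y >= 0.

So the dual LP is:
  minimize  6y1 + 6y2 + 38y3 + 15y4
  subject to:
    y1 + 3y3 + 3y4 >= 1
    y2 + 4y3 + y4 >= 2
    y1, y2, y3, y4 >= 0

Solving the primal: x* = (3, 6).
  primal value c^T x* = 15.
Solving the dual: y* = (0, 1.6667, 0, 0.3333).
  dual value b^T y* = 15.
Strong duality: c^T x* = b^T y*. Confirmed.

15


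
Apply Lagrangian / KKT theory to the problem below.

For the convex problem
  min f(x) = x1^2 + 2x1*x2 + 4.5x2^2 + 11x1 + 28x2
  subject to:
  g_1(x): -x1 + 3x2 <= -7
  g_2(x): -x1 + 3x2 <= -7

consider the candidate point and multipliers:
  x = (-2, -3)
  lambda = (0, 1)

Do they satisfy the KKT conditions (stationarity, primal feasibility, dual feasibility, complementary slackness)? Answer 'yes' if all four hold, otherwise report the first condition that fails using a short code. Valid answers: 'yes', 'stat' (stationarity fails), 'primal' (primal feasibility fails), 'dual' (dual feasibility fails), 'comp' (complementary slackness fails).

Gradient of f: grad f(x) = Q x + c = (1, -3)
Constraint values g_i(x) = a_i^T x - b_i:
  g_1((-2, -3)) = 0
  g_2((-2, -3)) = 0
Stationarity residual: grad f(x) + sum_i lambda_i a_i = (0, 0)
  -> stationarity OK
Primal feasibility (all g_i <= 0): OK
Dual feasibility (all lambda_i >= 0): OK
Complementary slackness (lambda_i * g_i(x) = 0 for all i): OK

Verdict: yes, KKT holds.

yes


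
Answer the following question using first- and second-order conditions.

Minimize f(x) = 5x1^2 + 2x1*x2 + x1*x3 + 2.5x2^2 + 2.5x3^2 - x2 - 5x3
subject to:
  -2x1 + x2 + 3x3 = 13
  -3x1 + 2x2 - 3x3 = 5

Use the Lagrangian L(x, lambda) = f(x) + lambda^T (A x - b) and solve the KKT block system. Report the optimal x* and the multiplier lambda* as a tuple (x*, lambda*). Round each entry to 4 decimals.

Form the Lagrangian:
  L(x, lambda) = (1/2) x^T Q x + c^T x + lambda^T (A x - b)
Stationarity (grad_x L = 0): Q x + c + A^T lambda = 0.
Primal feasibility: A x = b.

This gives the KKT block system:
  [ Q   A^T ] [ x     ]   [-c ]
  [ A    0  ] [ lambda ] = [ b ]

Solving the linear system:
  x*      = (-2.056, 2.5733, 2.1049)
  lambda* = (-3.3555, -2.1994)
  f(x*)   = 20.7602

x* = (-2.056, 2.5733, 2.1049), lambda* = (-3.3555, -2.1994)


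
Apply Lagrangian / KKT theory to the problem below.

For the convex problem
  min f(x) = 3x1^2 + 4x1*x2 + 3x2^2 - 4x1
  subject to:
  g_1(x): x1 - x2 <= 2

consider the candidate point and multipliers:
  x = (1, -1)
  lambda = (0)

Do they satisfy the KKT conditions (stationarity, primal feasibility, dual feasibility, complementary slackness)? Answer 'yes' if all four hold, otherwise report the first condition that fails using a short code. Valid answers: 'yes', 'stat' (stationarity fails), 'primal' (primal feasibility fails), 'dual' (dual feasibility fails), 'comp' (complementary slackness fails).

Gradient of f: grad f(x) = Q x + c = (-2, -2)
Constraint values g_i(x) = a_i^T x - b_i:
  g_1((1, -1)) = 0
Stationarity residual: grad f(x) + sum_i lambda_i a_i = (-2, -2)
  -> stationarity FAILS
Primal feasibility (all g_i <= 0): OK
Dual feasibility (all lambda_i >= 0): OK
Complementary slackness (lambda_i * g_i(x) = 0 for all i): OK

Verdict: the first failing condition is stationarity -> stat.

stat


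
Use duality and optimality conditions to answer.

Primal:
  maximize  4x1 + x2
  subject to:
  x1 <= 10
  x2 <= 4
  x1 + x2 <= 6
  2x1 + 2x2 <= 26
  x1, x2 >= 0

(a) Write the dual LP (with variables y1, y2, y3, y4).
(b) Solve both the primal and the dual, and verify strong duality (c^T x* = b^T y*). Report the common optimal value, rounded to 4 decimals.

The standard primal-dual pair for 'max c^T x s.t. A x <= b, x >= 0' is:
  Dual:  min b^T y  s.t.  A^T y >= c,  y >= 0.

So the dual LP is:
  minimize  10y1 + 4y2 + 6y3 + 26y4
  subject to:
    y1 + y3 + 2y4 >= 4
    y2 + y3 + 2y4 >= 1
    y1, y2, y3, y4 >= 0

Solving the primal: x* = (6, 0).
  primal value c^T x* = 24.
Solving the dual: y* = (0, 0, 4, 0).
  dual value b^T y* = 24.
Strong duality: c^T x* = b^T y*. Confirmed.

24


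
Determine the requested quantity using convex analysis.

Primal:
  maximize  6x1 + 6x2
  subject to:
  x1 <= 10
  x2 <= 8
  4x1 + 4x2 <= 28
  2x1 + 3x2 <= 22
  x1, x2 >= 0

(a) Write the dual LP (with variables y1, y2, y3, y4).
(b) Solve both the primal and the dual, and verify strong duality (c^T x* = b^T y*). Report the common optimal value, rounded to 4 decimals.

The standard primal-dual pair for 'max c^T x s.t. A x <= b, x >= 0' is:
  Dual:  min b^T y  s.t.  A^T y >= c,  y >= 0.

So the dual LP is:
  minimize  10y1 + 8y2 + 28y3 + 22y4
  subject to:
    y1 + 4y3 + 2y4 >= 6
    y2 + 4y3 + 3y4 >= 6
    y1, y2, y3, y4 >= 0

Solving the primal: x* = (7, 0).
  primal value c^T x* = 42.
Solving the dual: y* = (0, 0, 1.5, 0).
  dual value b^T y* = 42.
Strong duality: c^T x* = b^T y*. Confirmed.

42


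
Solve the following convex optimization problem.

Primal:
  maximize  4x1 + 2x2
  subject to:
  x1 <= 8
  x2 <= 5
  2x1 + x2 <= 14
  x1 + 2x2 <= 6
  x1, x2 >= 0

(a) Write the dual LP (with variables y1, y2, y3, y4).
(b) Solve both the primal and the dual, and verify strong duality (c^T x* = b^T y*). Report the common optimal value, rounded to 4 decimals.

The standard primal-dual pair for 'max c^T x s.t. A x <= b, x >= 0' is:
  Dual:  min b^T y  s.t.  A^T y >= c,  y >= 0.

So the dual LP is:
  minimize  8y1 + 5y2 + 14y3 + 6y4
  subject to:
    y1 + 2y3 + y4 >= 4
    y2 + y3 + 2y4 >= 2
    y1, y2, y3, y4 >= 0

Solving the primal: x* = (6, 0).
  primal value c^T x* = 24.
Solving the dual: y* = (0, 0, 0, 4).
  dual value b^T y* = 24.
Strong duality: c^T x* = b^T y*. Confirmed.

24


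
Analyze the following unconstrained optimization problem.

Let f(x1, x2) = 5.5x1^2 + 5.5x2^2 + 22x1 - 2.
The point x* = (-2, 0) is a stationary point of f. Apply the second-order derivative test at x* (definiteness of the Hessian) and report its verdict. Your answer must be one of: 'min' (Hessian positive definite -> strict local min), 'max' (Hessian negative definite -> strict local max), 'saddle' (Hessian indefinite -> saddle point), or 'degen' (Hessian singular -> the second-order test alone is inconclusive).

Compute the Hessian H = grad^2 f:
  H = [[11, 0], [0, 11]]
Verify stationarity: grad f(x*) = H x* + g = (0, 0).
Eigenvalues of H: 11, 11.
Both eigenvalues > 0, so H is positive definite -> x* is a strict local min.

min


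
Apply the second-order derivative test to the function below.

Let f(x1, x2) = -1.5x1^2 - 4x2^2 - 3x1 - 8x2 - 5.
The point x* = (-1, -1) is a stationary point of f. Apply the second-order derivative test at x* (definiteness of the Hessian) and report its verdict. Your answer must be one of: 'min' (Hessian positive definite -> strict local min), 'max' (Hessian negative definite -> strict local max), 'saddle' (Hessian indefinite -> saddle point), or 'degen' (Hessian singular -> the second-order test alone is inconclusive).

Compute the Hessian H = grad^2 f:
  H = [[-3, 0], [0, -8]]
Verify stationarity: grad f(x*) = H x* + g = (0, 0).
Eigenvalues of H: -8, -3.
Both eigenvalues < 0, so H is negative definite -> x* is a strict local max.

max


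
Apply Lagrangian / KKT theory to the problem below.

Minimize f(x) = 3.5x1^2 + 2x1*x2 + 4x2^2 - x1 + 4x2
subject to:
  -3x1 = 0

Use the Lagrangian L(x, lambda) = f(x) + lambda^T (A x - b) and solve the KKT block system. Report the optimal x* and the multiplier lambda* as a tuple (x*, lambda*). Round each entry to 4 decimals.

Form the Lagrangian:
  L(x, lambda) = (1/2) x^T Q x + c^T x + lambda^T (A x - b)
Stationarity (grad_x L = 0): Q x + c + A^T lambda = 0.
Primal feasibility: A x = b.

This gives the KKT block system:
  [ Q   A^T ] [ x     ]   [-c ]
  [ A    0  ] [ lambda ] = [ b ]

Solving the linear system:
  x*      = (0, -0.5)
  lambda* = (-0.6667)
  f(x*)   = -1

x* = (0, -0.5), lambda* = (-0.6667)


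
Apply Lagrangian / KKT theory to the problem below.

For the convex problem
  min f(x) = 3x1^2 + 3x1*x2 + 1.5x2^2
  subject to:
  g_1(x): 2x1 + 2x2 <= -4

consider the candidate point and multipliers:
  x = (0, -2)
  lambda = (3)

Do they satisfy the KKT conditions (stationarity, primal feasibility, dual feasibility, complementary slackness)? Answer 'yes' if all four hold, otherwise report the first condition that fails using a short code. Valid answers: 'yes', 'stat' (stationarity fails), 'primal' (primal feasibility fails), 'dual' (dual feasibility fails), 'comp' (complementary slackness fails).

Gradient of f: grad f(x) = Q x + c = (-6, -6)
Constraint values g_i(x) = a_i^T x - b_i:
  g_1((0, -2)) = 0
Stationarity residual: grad f(x) + sum_i lambda_i a_i = (0, 0)
  -> stationarity OK
Primal feasibility (all g_i <= 0): OK
Dual feasibility (all lambda_i >= 0): OK
Complementary slackness (lambda_i * g_i(x) = 0 for all i): OK

Verdict: yes, KKT holds.

yes


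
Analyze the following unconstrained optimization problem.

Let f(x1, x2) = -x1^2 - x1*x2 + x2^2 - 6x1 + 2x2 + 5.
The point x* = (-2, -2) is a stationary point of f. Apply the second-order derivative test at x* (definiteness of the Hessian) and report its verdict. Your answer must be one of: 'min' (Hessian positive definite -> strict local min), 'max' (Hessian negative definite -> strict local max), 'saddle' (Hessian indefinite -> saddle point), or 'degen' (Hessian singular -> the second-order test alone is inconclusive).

Compute the Hessian H = grad^2 f:
  H = [[-2, -1], [-1, 2]]
Verify stationarity: grad f(x*) = H x* + g = (0, 0).
Eigenvalues of H: -2.2361, 2.2361.
Eigenvalues have mixed signs, so H is indefinite -> x* is a saddle point.

saddle


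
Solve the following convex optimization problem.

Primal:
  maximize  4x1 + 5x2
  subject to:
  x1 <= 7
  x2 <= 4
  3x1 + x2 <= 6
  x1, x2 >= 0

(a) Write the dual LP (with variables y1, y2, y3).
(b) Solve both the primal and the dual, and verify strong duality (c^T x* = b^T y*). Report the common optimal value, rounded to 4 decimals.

The standard primal-dual pair for 'max c^T x s.t. A x <= b, x >= 0' is:
  Dual:  min b^T y  s.t.  A^T y >= c,  y >= 0.

So the dual LP is:
  minimize  7y1 + 4y2 + 6y3
  subject to:
    y1 + 3y3 >= 4
    y2 + y3 >= 5
    y1, y2, y3 >= 0

Solving the primal: x* = (0.6667, 4).
  primal value c^T x* = 22.6667.
Solving the dual: y* = (0, 3.6667, 1.3333).
  dual value b^T y* = 22.6667.
Strong duality: c^T x* = b^T y*. Confirmed.

22.6667


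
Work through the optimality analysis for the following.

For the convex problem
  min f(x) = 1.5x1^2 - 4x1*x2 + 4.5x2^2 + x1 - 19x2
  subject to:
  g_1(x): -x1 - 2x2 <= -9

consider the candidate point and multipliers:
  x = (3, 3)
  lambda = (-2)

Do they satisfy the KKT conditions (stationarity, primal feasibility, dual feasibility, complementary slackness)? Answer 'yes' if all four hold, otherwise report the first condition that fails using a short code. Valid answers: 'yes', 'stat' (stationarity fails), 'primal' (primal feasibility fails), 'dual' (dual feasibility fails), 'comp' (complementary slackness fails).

Gradient of f: grad f(x) = Q x + c = (-2, -4)
Constraint values g_i(x) = a_i^T x - b_i:
  g_1((3, 3)) = 0
Stationarity residual: grad f(x) + sum_i lambda_i a_i = (0, 0)
  -> stationarity OK
Primal feasibility (all g_i <= 0): OK
Dual feasibility (all lambda_i >= 0): FAILS
Complementary slackness (lambda_i * g_i(x) = 0 for all i): OK

Verdict: the first failing condition is dual_feasibility -> dual.

dual


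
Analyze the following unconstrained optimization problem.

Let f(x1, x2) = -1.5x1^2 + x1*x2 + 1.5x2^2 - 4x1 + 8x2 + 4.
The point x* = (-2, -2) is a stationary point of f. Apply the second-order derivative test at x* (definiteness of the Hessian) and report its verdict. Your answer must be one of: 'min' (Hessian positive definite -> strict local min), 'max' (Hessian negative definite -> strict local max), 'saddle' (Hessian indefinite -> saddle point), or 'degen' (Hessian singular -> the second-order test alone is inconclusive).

Compute the Hessian H = grad^2 f:
  H = [[-3, 1], [1, 3]]
Verify stationarity: grad f(x*) = H x* + g = (0, 0).
Eigenvalues of H: -3.1623, 3.1623.
Eigenvalues have mixed signs, so H is indefinite -> x* is a saddle point.

saddle


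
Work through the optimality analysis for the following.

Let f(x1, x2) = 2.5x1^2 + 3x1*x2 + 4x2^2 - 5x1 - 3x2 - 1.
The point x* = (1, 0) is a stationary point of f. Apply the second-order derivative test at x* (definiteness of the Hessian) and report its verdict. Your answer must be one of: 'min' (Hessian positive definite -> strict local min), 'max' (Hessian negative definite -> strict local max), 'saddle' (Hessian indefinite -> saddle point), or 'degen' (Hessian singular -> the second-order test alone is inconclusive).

Compute the Hessian H = grad^2 f:
  H = [[5, 3], [3, 8]]
Verify stationarity: grad f(x*) = H x* + g = (0, 0).
Eigenvalues of H: 3.1459, 9.8541.
Both eigenvalues > 0, so H is positive definite -> x* is a strict local min.

min


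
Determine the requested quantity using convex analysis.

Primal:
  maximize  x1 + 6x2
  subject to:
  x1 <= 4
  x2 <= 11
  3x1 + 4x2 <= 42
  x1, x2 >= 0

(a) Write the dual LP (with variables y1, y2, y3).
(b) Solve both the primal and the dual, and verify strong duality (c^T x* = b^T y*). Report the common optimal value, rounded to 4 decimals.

The standard primal-dual pair for 'max c^T x s.t. A x <= b, x >= 0' is:
  Dual:  min b^T y  s.t.  A^T y >= c,  y >= 0.

So the dual LP is:
  minimize  4y1 + 11y2 + 42y3
  subject to:
    y1 + 3y3 >= 1
    y2 + 4y3 >= 6
    y1, y2, y3 >= 0

Solving the primal: x* = (0, 10.5).
  primal value c^T x* = 63.
Solving the dual: y* = (0, 0, 1.5).
  dual value b^T y* = 63.
Strong duality: c^T x* = b^T y*. Confirmed.

63


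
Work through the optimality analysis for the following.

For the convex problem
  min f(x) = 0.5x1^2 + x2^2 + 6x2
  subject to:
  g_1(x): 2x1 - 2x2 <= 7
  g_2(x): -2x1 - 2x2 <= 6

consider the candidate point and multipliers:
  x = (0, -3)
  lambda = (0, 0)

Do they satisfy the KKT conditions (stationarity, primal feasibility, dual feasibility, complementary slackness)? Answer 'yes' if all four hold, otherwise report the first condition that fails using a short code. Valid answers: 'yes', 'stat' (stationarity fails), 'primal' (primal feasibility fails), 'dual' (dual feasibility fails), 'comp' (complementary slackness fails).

Gradient of f: grad f(x) = Q x + c = (0, 0)
Constraint values g_i(x) = a_i^T x - b_i:
  g_1((0, -3)) = -1
  g_2((0, -3)) = 0
Stationarity residual: grad f(x) + sum_i lambda_i a_i = (0, 0)
  -> stationarity OK
Primal feasibility (all g_i <= 0): OK
Dual feasibility (all lambda_i >= 0): OK
Complementary slackness (lambda_i * g_i(x) = 0 for all i): OK

Verdict: yes, KKT holds.

yes


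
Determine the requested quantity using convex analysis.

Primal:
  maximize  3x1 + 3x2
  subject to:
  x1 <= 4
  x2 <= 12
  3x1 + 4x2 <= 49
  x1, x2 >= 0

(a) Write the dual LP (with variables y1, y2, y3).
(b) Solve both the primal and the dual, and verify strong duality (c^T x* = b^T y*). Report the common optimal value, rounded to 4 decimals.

The standard primal-dual pair for 'max c^T x s.t. A x <= b, x >= 0' is:
  Dual:  min b^T y  s.t.  A^T y >= c,  y >= 0.

So the dual LP is:
  minimize  4y1 + 12y2 + 49y3
  subject to:
    y1 + 3y3 >= 3
    y2 + 4y3 >= 3
    y1, y2, y3 >= 0

Solving the primal: x* = (4, 9.25).
  primal value c^T x* = 39.75.
Solving the dual: y* = (0.75, 0, 0.75).
  dual value b^T y* = 39.75.
Strong duality: c^T x* = b^T y*. Confirmed.

39.75


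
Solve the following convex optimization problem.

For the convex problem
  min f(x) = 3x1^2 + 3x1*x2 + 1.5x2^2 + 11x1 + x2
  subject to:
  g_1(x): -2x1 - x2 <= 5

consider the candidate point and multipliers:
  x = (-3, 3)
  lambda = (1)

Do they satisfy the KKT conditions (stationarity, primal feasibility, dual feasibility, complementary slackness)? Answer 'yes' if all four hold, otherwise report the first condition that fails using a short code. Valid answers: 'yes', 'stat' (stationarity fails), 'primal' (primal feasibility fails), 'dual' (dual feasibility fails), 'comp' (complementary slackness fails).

Gradient of f: grad f(x) = Q x + c = (2, 1)
Constraint values g_i(x) = a_i^T x - b_i:
  g_1((-3, 3)) = -2
Stationarity residual: grad f(x) + sum_i lambda_i a_i = (0, 0)
  -> stationarity OK
Primal feasibility (all g_i <= 0): OK
Dual feasibility (all lambda_i >= 0): OK
Complementary slackness (lambda_i * g_i(x) = 0 for all i): FAILS

Verdict: the first failing condition is complementary_slackness -> comp.

comp


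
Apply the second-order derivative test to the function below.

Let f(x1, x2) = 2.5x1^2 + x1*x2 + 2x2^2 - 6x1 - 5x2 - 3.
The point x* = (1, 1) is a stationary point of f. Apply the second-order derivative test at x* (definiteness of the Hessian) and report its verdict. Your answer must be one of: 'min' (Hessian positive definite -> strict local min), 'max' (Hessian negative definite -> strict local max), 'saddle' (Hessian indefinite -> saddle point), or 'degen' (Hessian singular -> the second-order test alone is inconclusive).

Compute the Hessian H = grad^2 f:
  H = [[5, 1], [1, 4]]
Verify stationarity: grad f(x*) = H x* + g = (0, 0).
Eigenvalues of H: 3.382, 5.618.
Both eigenvalues > 0, so H is positive definite -> x* is a strict local min.

min


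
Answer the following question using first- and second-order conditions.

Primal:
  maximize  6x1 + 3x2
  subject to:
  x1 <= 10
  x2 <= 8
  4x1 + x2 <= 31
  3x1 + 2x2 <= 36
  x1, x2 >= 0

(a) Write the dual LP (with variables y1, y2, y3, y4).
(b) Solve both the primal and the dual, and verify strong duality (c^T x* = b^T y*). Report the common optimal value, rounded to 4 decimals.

The standard primal-dual pair for 'max c^T x s.t. A x <= b, x >= 0' is:
  Dual:  min b^T y  s.t.  A^T y >= c,  y >= 0.

So the dual LP is:
  minimize  10y1 + 8y2 + 31y3 + 36y4
  subject to:
    y1 + 4y3 + 3y4 >= 6
    y2 + y3 + 2y4 >= 3
    y1, y2, y3, y4 >= 0

Solving the primal: x* = (5.75, 8).
  primal value c^T x* = 58.5.
Solving the dual: y* = (0, 1.5, 1.5, 0).
  dual value b^T y* = 58.5.
Strong duality: c^T x* = b^T y*. Confirmed.

58.5


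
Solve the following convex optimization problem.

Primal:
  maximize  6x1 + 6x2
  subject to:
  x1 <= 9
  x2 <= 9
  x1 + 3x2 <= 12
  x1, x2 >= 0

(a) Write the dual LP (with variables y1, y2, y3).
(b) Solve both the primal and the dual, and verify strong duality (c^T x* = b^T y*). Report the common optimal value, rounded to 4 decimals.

The standard primal-dual pair for 'max c^T x s.t. A x <= b, x >= 0' is:
  Dual:  min b^T y  s.t.  A^T y >= c,  y >= 0.

So the dual LP is:
  minimize  9y1 + 9y2 + 12y3
  subject to:
    y1 + y3 >= 6
    y2 + 3y3 >= 6
    y1, y2, y3 >= 0

Solving the primal: x* = (9, 1).
  primal value c^T x* = 60.
Solving the dual: y* = (4, 0, 2).
  dual value b^T y* = 60.
Strong duality: c^T x* = b^T y*. Confirmed.

60


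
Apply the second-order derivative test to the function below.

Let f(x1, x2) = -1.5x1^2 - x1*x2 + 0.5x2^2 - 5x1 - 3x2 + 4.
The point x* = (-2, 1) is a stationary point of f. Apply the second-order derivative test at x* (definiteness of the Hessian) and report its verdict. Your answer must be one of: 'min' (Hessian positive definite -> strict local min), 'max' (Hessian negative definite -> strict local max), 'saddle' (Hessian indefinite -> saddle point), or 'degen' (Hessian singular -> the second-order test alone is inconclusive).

Compute the Hessian H = grad^2 f:
  H = [[-3, -1], [-1, 1]]
Verify stationarity: grad f(x*) = H x* + g = (0, 0).
Eigenvalues of H: -3.2361, 1.2361.
Eigenvalues have mixed signs, so H is indefinite -> x* is a saddle point.

saddle


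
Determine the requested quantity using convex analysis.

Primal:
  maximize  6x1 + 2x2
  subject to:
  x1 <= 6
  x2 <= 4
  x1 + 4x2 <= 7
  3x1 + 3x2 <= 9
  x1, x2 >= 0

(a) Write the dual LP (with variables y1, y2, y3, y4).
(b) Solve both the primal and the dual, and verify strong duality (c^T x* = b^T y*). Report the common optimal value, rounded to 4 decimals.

The standard primal-dual pair for 'max c^T x s.t. A x <= b, x >= 0' is:
  Dual:  min b^T y  s.t.  A^T y >= c,  y >= 0.

So the dual LP is:
  minimize  6y1 + 4y2 + 7y3 + 9y4
  subject to:
    y1 + y3 + 3y4 >= 6
    y2 + 4y3 + 3y4 >= 2
    y1, y2, y3, y4 >= 0

Solving the primal: x* = (3, 0).
  primal value c^T x* = 18.
Solving the dual: y* = (0, 0, 0, 2).
  dual value b^T y* = 18.
Strong duality: c^T x* = b^T y*. Confirmed.

18
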